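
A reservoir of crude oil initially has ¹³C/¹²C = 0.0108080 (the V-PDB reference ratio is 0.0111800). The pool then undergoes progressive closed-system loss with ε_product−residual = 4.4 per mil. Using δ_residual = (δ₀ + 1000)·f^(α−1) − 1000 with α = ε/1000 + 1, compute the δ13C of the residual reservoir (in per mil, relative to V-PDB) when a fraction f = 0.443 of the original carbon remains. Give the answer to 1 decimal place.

δ₀ = (0.0108080/0.0111800 − 1)×1000 = (0.966726 − 1)×1000 = -33.274 per mil
α − 1 = ε/1000 = 0.0044
f^(α−1) = 0.443^(0.0044) = 0.996424
δ_res = (-33.274 + 1000) × 0.996424 − 1000 = 963.269 − 1000 = -36.73 per mil

-36.7 per mil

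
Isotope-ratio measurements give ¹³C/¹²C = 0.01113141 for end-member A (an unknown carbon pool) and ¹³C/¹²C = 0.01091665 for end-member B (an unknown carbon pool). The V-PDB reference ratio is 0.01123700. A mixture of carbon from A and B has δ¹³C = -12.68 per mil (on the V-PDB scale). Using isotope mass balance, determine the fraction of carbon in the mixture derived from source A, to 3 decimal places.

0.828

δ_A = (0.01113141/0.01123700 − 1)×1000 = (0.990603 − 1)×1000 = -9.397 per mil
δ_B = (0.01091665/0.01123700 − 1)×1000 = (0.971492 − 1)×1000 = -28.508 per mil
f_A = (δ_mix − δ_B)/(δ_A − δ_B) = (-12.68 − (-28.508))/(-9.397 − (-28.508))
f_A = 15.828 / 19.112 = 0.8282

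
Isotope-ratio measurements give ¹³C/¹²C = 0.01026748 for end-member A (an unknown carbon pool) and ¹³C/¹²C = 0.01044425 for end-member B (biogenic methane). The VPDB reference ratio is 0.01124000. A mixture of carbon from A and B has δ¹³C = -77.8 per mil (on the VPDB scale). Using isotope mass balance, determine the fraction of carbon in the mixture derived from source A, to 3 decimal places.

0.445

δ_A = (0.01026748/0.01124000 − 1)×1000 = (0.913477 − 1)×1000 = -86.523 per mil
δ_B = (0.01044425/0.01124000 − 1)×1000 = (0.929204 − 1)×1000 = -70.796 per mil
f_A = (δ_mix − δ_B)/(δ_A − δ_B) = (-77.8 − (-70.796))/(-86.523 − (-70.796))
f_A = -7.004 / -15.727 = 0.4453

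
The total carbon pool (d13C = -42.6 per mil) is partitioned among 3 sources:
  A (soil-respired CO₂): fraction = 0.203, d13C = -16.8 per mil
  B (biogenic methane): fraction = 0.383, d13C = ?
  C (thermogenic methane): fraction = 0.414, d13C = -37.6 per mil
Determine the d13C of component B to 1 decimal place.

Isotope mass balance: δ_bulk = Σ fᵢ·δᵢ.
-42.6 = 0.203×(-16.8) + 0.383×δ_B + 0.414×(-37.6)
0.383·δ_B = -42.6 − (-18.977) = -23.623
δ_B = -23.623 / 0.383 = -61.68 per mil

-61.7 per mil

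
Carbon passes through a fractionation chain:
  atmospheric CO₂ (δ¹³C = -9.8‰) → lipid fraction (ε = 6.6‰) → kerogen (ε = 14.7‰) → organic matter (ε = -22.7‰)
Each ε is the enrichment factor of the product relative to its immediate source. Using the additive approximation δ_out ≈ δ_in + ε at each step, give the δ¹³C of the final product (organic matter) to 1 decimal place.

step 1: δ ≈ -9.8 + (6.6) = -3.2‰
step 2: δ ≈ -3.2 + (14.7) = 11.5‰
step 3: δ ≈ 11.5 + (-22.7) = -11.2‰

-11.2‰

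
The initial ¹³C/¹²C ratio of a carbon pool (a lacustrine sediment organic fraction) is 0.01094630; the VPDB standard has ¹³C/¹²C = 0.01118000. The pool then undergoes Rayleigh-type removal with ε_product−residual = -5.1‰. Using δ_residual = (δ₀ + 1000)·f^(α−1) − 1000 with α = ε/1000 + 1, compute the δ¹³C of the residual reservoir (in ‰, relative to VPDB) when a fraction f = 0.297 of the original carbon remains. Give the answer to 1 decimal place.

-14.8‰

δ₀ = (0.01094630/0.01118000 − 1)×1000 = (0.979097 − 1)×1000 = -20.903‰
α − 1 = ε/1000 = -0.0051
f^(α−1) = 0.297^(-0.0051) = 1.006211
δ_res = (-20.903 + 1000) × 1.006211 − 1000 = 985.178 − 1000 = -14.82‰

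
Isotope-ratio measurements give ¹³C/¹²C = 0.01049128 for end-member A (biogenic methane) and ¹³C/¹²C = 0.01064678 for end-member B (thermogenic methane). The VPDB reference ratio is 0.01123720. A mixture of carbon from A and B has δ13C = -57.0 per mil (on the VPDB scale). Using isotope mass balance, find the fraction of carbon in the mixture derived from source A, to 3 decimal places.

δ_A = (0.01049128/0.01123720 − 1)×1000 = (0.933620 − 1)×1000 = -66.380 per mil
δ_B = (0.01064678/0.01123720 − 1)×1000 = (0.947458 − 1)×1000 = -52.542 per mil
f_A = (δ_mix − δ_B)/(δ_A − δ_B) = (-57.0 − (-52.542))/(-66.380 − (-52.542))
f_A = -4.458 / -13.838 = 0.3222

0.322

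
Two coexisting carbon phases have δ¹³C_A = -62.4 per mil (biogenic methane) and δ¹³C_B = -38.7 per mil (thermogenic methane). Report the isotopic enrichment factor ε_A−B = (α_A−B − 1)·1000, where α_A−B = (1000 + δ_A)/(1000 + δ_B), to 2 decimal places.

-24.65 per mil

α_A−B = (1000 + -62.4) / (1000 + -38.7) = 937.6 / 961.3 = 0.975346
ε_A−B = (0.975346 − 1) × 1000 = -24.654 per mil
(The approximation ε ≈ δ_A − δ_B would give -23.7 per mil.)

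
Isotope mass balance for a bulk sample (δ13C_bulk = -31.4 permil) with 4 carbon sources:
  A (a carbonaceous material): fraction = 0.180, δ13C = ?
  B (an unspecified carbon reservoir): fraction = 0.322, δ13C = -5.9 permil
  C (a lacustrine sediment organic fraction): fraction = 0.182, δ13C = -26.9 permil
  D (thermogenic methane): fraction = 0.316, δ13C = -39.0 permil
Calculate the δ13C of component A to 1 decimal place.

-68.2 permil

Isotope mass balance: δ_bulk = Σ fᵢ·δᵢ.
-31.4 = 0.180×δ_A + 0.322×(-5.9) + 0.182×(-26.9) + 0.316×(-39.0)
0.180·δ_A = -31.4 − (-19.120) = -12.280
δ_A = -12.280 / 0.180 = -68.22 permil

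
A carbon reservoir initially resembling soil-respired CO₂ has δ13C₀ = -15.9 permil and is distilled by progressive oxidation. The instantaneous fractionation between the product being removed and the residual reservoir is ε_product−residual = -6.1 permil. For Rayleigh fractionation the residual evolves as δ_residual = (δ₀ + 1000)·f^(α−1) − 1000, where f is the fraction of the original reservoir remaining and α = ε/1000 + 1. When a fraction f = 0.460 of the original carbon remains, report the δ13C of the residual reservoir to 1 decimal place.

Rayleigh residual: δ_res = (δ₀ + 1000)·f^(α−1) − 1000
α = ε/1000 + 1 = 0.99390, so α − 1 = -0.00610
f^(α−1) = 0.460^(-0.00610) = 1.004748
δ_res = (-15.9 + 1000) × 1.004748 − 1000 = 988.773 − 1000 = -11.23 permil

-11.2 permil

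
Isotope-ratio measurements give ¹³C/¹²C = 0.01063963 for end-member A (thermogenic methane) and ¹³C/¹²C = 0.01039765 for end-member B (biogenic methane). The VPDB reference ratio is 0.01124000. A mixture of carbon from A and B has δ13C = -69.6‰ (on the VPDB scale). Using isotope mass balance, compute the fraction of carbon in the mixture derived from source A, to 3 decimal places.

δ_A = (0.01063963/0.01124000 − 1)×1000 = (0.946586 − 1)×1000 = -53.414‰
δ_B = (0.01039765/0.01124000 − 1)×1000 = (0.925058 − 1)×1000 = -74.942‰
f_A = (δ_mix − δ_B)/(δ_A − δ_B) = (-69.6 − (-74.942))/(-53.414 − (-74.942))
f_A = 5.342 / 21.528 = 0.2481

0.248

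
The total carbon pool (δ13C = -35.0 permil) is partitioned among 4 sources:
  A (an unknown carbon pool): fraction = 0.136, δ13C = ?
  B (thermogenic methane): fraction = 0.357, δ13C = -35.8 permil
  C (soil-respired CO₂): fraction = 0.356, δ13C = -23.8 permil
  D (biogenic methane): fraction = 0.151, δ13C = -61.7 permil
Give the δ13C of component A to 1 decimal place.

Isotope mass balance: δ_bulk = Σ fᵢ·δᵢ.
-35.0 = 0.136×δ_A + 0.357×(-35.8) + 0.356×(-23.8) + 0.151×(-61.7)
0.136·δ_A = -35.0 − (-30.570) = -4.430
δ_A = -4.430 / 0.136 = -32.57 permil

-32.6 permil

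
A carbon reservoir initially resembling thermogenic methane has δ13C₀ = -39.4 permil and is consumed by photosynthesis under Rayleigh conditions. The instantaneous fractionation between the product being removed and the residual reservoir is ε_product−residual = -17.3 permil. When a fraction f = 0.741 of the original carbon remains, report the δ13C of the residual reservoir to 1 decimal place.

Rayleigh residual: δ_res = (δ₀ + 1000)·f^(α−1) − 1000
α = ε/1000 + 1 = 0.98270, so α − 1 = -0.01730
f^(α−1) = 0.741^(-0.01730) = 1.005199
δ_res = (-39.4 + 1000) × 1.005199 − 1000 = 965.594 − 1000 = -34.41 permil

-34.4 permil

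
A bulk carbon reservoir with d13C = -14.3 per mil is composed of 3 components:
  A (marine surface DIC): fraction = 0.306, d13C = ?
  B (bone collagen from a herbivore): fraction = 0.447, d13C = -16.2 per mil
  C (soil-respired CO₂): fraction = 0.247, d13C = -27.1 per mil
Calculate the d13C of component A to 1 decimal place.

Isotope mass balance: δ_bulk = Σ fᵢ·δᵢ.
-14.3 = 0.306×δ_A + 0.447×(-16.2) + 0.247×(-27.1)
0.306·δ_A = -14.3 − (-13.935) = -0.365
δ_A = -0.365 / 0.306 = -1.19 per mil

-1.2 per mil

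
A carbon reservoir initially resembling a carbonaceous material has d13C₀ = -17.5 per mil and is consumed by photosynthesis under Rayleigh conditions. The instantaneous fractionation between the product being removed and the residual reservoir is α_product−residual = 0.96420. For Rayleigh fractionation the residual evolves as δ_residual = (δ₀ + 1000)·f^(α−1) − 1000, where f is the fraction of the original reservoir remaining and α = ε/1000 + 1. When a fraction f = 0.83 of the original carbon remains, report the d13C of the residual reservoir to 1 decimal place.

-10.9 per mil

Rayleigh residual: δ_res = (δ₀ + 1000)·f^(α−1) − 1000
α − 1 = -0.03580
f^(α−1) = 0.83^(-0.03580) = 1.006693
δ_res = (-17.5 + 1000) × 1.006693 − 1000 = 989.076 − 1000 = -10.92 per mil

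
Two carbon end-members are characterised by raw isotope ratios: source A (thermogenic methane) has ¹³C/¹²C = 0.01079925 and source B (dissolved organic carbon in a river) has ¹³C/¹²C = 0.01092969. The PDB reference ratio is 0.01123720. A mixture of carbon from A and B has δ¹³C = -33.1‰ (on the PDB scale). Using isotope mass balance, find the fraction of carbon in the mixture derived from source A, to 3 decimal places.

0.494

δ_A = (0.01079925/0.01123720 − 1)×1000 = (0.961027 − 1)×1000 = -38.973‰
δ_B = (0.01092969/0.01123720 − 1)×1000 = (0.972635 − 1)×1000 = -27.365‰
f_A = (δ_mix − δ_B)/(δ_A − δ_B) = (-33.1 − (-27.365))/(-38.973 − (-27.365))
f_A = -5.735 / -11.608 = 0.4940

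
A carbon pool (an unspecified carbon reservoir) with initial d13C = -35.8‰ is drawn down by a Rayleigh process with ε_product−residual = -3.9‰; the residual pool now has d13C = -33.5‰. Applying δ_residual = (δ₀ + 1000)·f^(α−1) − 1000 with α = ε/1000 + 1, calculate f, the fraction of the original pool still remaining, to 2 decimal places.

α − 1 = ε/1000 = -0.0039
(δ_res + 1000)/(δ₀ + 1000) = (-33.5 + 1000)/(-35.8 + 1000) = 966.5/964.2 = 1.002385
f = 1.002385^(1/-0.0039) = exp(ln(1.002385)/-0.0039) = exp(0.00238/-0.0039)
f = exp(-0.6109) = 0.5429

0.54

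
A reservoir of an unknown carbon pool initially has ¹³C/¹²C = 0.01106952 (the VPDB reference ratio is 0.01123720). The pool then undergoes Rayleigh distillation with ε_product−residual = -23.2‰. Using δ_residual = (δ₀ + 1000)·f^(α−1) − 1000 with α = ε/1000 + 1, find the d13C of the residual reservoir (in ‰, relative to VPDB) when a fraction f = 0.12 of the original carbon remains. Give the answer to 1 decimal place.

34.7‰

δ₀ = (0.01106952/0.01123720 − 1)×1000 = (0.985078 − 1)×1000 = -14.922‰
α − 1 = ε/1000 = -0.0232
f^(α−1) = 0.12^(-0.0232) = 1.050420
δ_res = (-14.922 + 1000) × 1.050420 − 1000 = 1034.746 − 1000 = 34.75‰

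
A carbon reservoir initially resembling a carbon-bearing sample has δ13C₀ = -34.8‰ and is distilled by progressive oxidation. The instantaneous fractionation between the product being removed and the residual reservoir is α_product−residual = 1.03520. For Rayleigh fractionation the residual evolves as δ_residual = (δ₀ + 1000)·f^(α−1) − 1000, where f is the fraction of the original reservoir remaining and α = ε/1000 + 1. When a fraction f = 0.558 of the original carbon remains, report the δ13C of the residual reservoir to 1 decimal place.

Rayleigh residual: δ_res = (δ₀ + 1000)·f^(α−1) − 1000
α − 1 = 0.03520
f^(α−1) = 0.558^(0.03520) = 0.979674
δ_res = (-34.8 + 1000) × 0.979674 − 1000 = 945.581 − 1000 = -54.42‰

-54.4‰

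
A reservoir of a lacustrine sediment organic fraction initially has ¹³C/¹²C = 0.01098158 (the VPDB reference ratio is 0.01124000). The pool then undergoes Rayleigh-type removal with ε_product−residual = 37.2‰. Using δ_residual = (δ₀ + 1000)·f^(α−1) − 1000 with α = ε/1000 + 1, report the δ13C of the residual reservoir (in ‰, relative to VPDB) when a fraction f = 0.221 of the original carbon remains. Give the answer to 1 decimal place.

δ₀ = (0.01098158/0.01124000 − 1)×1000 = (0.977009 − 1)×1000 = -22.991‰
α − 1 = ε/1000 = 0.0372
f^(α−1) = 0.221^(0.0372) = 0.945391
δ_res = (-22.991 + 1000) × 0.945391 − 1000 = 923.655 − 1000 = -76.34‰

-76.3‰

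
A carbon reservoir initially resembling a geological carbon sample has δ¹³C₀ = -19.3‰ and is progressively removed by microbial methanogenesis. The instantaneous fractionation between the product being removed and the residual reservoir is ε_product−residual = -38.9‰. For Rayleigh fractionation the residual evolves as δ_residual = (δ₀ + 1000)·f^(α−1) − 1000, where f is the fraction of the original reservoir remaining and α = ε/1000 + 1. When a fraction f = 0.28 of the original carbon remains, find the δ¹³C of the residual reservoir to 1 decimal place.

30.5‰

Rayleigh residual: δ_res = (δ₀ + 1000)·f^(α−1) − 1000
α = ε/1000 + 1 = 0.96110, so α − 1 = -0.03890
f^(α−1) = 0.28^(-0.03890) = 1.050765
δ_res = (-19.3 + 1000) × 1.050765 − 1000 = 1030.485 − 1000 = 30.49‰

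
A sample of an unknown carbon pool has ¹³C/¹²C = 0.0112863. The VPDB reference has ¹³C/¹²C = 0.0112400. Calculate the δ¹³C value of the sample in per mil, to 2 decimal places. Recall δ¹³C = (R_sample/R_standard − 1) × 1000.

δ¹³C = (R_sample / R_standard − 1) × 1000
R_sample / R_standard = 0.0112863 / 0.0112400 = 1.004119
δ¹³C = (1.004119 − 1) × 1000 = 4.119 per mil

4.12 per mil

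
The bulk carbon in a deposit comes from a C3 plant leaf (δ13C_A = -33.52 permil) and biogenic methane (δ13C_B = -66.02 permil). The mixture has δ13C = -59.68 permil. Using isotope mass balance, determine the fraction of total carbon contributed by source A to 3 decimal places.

0.195

δ_mix = f_A·δ_A + (1 − f_A)·δ_B  ⇒  f_A = (δ_mix − δ_B)/(δ_A − δ_B)
f_A = (-59.68 − (-66.02)) / (-33.52 − (-66.02))
f_A = 6.34 / 32.50 = 0.1951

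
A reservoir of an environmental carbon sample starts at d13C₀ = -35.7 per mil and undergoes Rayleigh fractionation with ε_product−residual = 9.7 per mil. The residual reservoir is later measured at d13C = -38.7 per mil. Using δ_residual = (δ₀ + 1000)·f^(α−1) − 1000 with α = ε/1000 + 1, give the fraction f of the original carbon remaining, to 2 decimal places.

0.73

α − 1 = ε/1000 = 0.0097
(δ_res + 1000)/(δ₀ + 1000) = (-38.7 + 1000)/(-35.7 + 1000) = 961.3/964.3 = 0.996889
f = 0.996889^(1/0.0097) = exp(ln(0.996889)/0.0097) = exp(-0.00312/0.0097)
f = exp(-0.3212) = 0.7253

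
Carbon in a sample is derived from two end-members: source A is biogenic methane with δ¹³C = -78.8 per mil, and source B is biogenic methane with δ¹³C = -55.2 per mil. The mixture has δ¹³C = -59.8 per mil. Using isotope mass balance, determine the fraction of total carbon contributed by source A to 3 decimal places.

0.195

δ_mix = f_A·δ_A + (1 − f_A)·δ_B  ⇒  f_A = (δ_mix − δ_B)/(δ_A − δ_B)
f_A = (-59.8 − (-55.2)) / (-78.8 − (-55.2))
f_A = -4.6 / -23.6 = 0.1949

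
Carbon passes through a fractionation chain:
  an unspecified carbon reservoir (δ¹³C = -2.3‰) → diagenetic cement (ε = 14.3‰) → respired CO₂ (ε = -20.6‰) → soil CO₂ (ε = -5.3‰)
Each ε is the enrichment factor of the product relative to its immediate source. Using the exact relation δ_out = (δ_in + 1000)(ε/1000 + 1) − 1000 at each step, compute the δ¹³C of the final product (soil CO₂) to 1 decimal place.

step 1: δ = (-2.30 + 1000)·(14.3/1000 + 1) − 1000 = 11.97‰
step 2: δ = (11.97 + 1000)·(-20.6/1000 + 1) − 1000 = -8.88‰
step 3: δ = (-8.88 + 1000)·(-5.3/1000 + 1) − 1000 = -14.13‰

-14.1‰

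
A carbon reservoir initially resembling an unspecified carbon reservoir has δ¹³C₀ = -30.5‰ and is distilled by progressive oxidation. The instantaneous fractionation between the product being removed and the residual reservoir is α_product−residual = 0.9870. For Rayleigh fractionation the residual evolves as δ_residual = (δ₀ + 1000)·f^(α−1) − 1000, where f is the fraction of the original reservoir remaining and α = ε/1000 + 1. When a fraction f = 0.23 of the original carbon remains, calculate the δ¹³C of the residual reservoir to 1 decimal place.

-11.8‰

Rayleigh residual: δ_res = (δ₀ + 1000)·f^(α−1) − 1000
α − 1 = -0.01300
f^(α−1) = 0.23^(-0.01300) = 1.019289
δ_res = (-30.5 + 1000) × 1.019289 − 1000 = 988.201 − 1000 = -11.80‰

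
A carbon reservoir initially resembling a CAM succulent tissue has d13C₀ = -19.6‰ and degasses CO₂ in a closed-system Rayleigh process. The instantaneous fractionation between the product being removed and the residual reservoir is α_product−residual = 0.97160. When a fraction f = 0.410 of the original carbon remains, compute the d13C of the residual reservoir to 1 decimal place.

Rayleigh residual: δ_res = (δ₀ + 1000)·f^(α−1) − 1000
α − 1 = -0.02840
f^(α−1) = 0.410^(-0.02840) = 1.025645
δ_res = (-19.6 + 1000) × 1.025645 − 1000 = 1005.542 − 1000 = 5.54‰

5.5‰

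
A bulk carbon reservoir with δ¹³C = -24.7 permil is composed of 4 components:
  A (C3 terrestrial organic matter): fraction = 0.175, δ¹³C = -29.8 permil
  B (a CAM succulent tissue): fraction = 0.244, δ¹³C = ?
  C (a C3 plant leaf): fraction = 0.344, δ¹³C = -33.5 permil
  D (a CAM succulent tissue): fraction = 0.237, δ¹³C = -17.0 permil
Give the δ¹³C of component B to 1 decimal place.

Isotope mass balance: δ_bulk = Σ fᵢ·δᵢ.
-24.7 = 0.175×(-29.8) + 0.244×δ_B + 0.344×(-33.5) + 0.237×(-17.0)
0.244·δ_B = -24.7 − (-20.768) = -3.932
δ_B = -3.932 / 0.244 = -16.11 permil

-16.1 permil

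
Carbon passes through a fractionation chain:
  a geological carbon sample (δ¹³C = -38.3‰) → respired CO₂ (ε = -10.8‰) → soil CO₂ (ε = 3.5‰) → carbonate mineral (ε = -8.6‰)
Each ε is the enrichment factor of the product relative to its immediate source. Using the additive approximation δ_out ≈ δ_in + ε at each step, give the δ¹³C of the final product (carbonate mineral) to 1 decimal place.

-54.2‰

step 1: δ ≈ -38.3 + (-10.8) = -49.1‰
step 2: δ ≈ -49.1 + (3.5) = -45.6‰
step 3: δ ≈ -45.6 + (-8.6) = -54.2‰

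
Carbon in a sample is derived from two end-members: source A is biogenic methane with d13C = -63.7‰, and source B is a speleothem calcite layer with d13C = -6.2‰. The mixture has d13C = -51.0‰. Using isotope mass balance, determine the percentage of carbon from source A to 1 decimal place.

δ_mix = f_A·δ_A + (1 − f_A)·δ_B  ⇒  f_A = (δ_mix − δ_B)/(δ_A − δ_B)
f_A = (-51.0 − (-6.2)) / (-63.7 − (-6.2))
f_A = -44.8 / -57.5 = 0.7791

77.9%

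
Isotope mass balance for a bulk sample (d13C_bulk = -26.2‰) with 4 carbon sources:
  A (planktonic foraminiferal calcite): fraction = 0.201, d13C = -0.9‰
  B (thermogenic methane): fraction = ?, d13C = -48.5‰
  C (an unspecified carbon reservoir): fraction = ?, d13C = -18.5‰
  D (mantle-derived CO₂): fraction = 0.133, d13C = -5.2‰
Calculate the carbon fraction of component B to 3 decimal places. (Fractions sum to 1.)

Let f_B and f_C be the unknown fractions; fractions sum to 1 so f_B + f_C = 0.666.
Mass balance: Σ fᵢ·δᵢ = δ_bulk ⇒ f_B·(-48.5) + f_C·(-18.5) = -26.2 − (-0.873) = -25.328
Substitute f_C = 0.666 − f_B:
f_B·(-48.5 − -18.5) = -25.328 − 0.666×(-18.5) = -13.006
f_B = -13.006 / -30.0 = 0.4335

0.434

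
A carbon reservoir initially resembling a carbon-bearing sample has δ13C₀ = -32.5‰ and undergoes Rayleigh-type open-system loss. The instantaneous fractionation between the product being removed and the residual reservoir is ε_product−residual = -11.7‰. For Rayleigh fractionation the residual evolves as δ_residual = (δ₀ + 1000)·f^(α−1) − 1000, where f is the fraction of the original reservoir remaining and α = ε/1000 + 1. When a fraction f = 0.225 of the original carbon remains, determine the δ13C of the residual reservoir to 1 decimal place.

-15.5‰

Rayleigh residual: δ_res = (δ₀ + 1000)·f^(α−1) − 1000
α = ε/1000 + 1 = 0.98830, so α − 1 = -0.01170
f^(α−1) = 0.225^(-0.01170) = 1.017606
δ_res = (-32.5 + 1000) × 1.017606 − 1000 = 984.533 − 1000 = -15.47‰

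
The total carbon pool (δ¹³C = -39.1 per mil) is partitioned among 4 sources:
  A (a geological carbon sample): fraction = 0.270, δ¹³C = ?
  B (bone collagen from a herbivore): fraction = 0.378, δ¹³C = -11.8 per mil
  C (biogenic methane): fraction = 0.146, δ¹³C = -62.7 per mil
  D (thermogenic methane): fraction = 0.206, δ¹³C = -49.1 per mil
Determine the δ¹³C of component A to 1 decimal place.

Isotope mass balance: δ_bulk = Σ fᵢ·δᵢ.
-39.1 = 0.270×δ_A + 0.378×(-11.8) + 0.146×(-62.7) + 0.206×(-49.1)
0.270·δ_A = -39.1 − (-23.729) = -15.371
δ_A = -15.371 / 0.270 = -56.93 per mil

-56.9 per mil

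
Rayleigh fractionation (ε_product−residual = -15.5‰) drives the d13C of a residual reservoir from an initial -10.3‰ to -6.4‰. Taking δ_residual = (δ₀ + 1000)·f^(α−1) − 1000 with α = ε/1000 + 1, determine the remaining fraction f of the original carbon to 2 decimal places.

α − 1 = ε/1000 = -0.0155
(δ_res + 1000)/(δ₀ + 1000) = (-6.4 + 1000)/(-10.3 + 1000) = 993.6/989.7 = 1.003941
f = 1.003941^(1/-0.0155) = exp(ln(1.003941)/-0.0155) = exp(0.00393/-0.0155)
f = exp(-0.2537) = 0.7759

0.78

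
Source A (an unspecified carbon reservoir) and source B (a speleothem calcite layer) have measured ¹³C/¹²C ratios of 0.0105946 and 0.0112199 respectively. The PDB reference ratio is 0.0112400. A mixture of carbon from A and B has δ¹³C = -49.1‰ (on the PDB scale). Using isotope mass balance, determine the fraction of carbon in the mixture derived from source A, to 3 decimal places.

0.850

δ_A = (0.0105946/0.0112400 − 1)×1000 = (0.942580 − 1)×1000 = -57.420‰
δ_B = (0.0112199/0.0112400 − 1)×1000 = (0.998212 − 1)×1000 = -1.788‰
f_A = (δ_mix − δ_B)/(δ_A − δ_B) = (-49.1 − (-1.788))/(-57.420 − (-1.788))
f_A = -47.312 / -55.632 = 0.8504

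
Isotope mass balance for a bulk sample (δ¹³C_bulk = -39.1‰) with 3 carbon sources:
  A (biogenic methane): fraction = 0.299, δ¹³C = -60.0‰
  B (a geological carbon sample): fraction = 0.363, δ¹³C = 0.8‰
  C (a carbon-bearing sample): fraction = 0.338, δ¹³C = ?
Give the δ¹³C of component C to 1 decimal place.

Isotope mass balance: δ_bulk = Σ fᵢ·δᵢ.
-39.1 = 0.299×(-60.0) + 0.363×(0.8) + 0.338×δ_C
0.338·δ_C = -39.1 − (-17.650) = -21.450
δ_C = -21.450 / 0.338 = -63.46‰

-63.5‰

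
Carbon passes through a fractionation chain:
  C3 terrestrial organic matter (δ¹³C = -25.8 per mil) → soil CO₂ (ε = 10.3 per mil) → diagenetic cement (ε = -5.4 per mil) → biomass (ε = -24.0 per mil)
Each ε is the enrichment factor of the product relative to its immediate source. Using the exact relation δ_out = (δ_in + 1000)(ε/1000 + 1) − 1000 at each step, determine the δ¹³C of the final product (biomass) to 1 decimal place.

-44.6 per mil

step 1: δ = (-25.80 + 1000)·(10.3/1000 + 1) − 1000 = -15.77 per mil
step 2: δ = (-15.77 + 1000)·(-5.4/1000 + 1) − 1000 = -21.08 per mil
step 3: δ = (-21.08 + 1000)·(-24.0/1000 + 1) − 1000 = -44.57 per mil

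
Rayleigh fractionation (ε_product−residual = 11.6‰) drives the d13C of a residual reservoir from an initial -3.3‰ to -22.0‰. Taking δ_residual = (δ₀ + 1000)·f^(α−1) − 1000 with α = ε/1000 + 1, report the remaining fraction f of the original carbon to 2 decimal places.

0.20

α − 1 = ε/1000 = 0.0116
(δ_res + 1000)/(δ₀ + 1000) = (-22.0 + 1000)/(-3.3 + 1000) = 978.0/996.7 = 0.981238
f = 0.981238^(1/0.0116) = exp(ln(0.981238)/0.0116) = exp(-0.01894/0.0116)
f = exp(-1.6328) = 0.1954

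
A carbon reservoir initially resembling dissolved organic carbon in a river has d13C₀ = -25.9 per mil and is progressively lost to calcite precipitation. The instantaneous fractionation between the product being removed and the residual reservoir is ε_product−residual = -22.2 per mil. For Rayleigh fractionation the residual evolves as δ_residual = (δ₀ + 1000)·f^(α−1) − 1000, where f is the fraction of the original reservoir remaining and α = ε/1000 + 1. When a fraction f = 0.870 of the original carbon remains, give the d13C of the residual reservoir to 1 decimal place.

Rayleigh residual: δ_res = (δ₀ + 1000)·f^(α−1) − 1000
α = ε/1000 + 1 = 0.97780, so α − 1 = -0.02220
f^(α−1) = 0.870^(-0.02220) = 1.003096
δ_res = (-25.9 + 1000) × 1.003096 − 1000 = 977.116 − 1000 = -22.88 per mil

-22.9 per mil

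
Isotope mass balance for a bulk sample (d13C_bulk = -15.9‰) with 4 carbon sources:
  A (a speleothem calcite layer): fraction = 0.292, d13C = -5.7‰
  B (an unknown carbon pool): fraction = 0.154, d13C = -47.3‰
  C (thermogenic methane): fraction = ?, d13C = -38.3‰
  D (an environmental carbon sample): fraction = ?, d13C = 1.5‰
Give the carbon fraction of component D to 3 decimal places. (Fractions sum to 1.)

Let f_D and f_C be the unknown fractions; fractions sum to 1 so f_D + f_C = 0.554.
Mass balance: Σ fᵢ·δᵢ = δ_bulk ⇒ f_D·(1.5) + f_C·(-38.3) = -15.9 − (-8.949) = -6.951
Substitute f_C = 0.554 − f_D:
f_D·(1.5 − -38.3) = -6.951 − 0.554×(-38.3) = 14.267
f_D = 14.267 / 39.8 = 0.3585

0.358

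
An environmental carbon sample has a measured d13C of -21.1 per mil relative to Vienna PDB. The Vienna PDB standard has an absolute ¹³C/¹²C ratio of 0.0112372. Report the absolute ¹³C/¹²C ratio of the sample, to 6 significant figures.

0.0110001

R_sample = R_standard × (d13C/1000 + 1)
R_sample = 0.0112372 × (-21.1/1000 + 1) = 0.0112372 × 0.978900
R_sample = 0.0110001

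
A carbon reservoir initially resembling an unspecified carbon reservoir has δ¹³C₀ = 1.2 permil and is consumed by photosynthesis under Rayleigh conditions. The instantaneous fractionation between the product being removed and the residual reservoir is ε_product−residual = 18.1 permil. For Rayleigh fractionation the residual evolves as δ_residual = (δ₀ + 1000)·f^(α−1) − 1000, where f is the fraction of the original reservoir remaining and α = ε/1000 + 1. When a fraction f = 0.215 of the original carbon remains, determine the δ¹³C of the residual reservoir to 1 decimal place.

-26.3 permil

Rayleigh residual: δ_res = (δ₀ + 1000)·f^(α−1) − 1000
α = ε/1000 + 1 = 1.01810, so α − 1 = 0.01810
f^(α−1) = 0.215^(0.01810) = 0.972562
δ_res = (1.2 + 1000) × 0.972562 − 1000 = 973.729 − 1000 = -26.27 permil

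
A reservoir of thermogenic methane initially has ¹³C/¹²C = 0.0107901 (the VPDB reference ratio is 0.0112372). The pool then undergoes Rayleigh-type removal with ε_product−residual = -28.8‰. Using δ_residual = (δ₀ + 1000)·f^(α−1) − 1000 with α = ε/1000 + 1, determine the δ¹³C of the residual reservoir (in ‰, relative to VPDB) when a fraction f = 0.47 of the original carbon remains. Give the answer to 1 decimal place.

δ₀ = (0.0107901/0.0112372 − 1)×1000 = (0.960213 − 1)×1000 = -39.787‰
α − 1 = ε/1000 = -0.0288
f^(α−1) = 0.47^(-0.0288) = 1.021983
δ_res = (-39.787 + 1000) × 1.021983 − 1000 = 981.321 − 1000 = -18.68‰

-18.7‰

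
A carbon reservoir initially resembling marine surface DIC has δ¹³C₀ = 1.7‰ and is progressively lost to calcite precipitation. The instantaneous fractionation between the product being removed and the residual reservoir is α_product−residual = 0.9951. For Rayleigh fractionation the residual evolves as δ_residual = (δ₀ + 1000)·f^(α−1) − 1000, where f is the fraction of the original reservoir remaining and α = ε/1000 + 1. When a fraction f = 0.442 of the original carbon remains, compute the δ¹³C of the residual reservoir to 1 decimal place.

Rayleigh residual: δ_res = (δ₀ + 1000)·f^(α−1) − 1000
α − 1 = -0.00490
f^(α−1) = 0.442^(-0.00490) = 1.004009
δ_res = (1.7 + 1000) × 1.004009 − 1000 = 1005.715 − 1000 = 5.72‰

5.7‰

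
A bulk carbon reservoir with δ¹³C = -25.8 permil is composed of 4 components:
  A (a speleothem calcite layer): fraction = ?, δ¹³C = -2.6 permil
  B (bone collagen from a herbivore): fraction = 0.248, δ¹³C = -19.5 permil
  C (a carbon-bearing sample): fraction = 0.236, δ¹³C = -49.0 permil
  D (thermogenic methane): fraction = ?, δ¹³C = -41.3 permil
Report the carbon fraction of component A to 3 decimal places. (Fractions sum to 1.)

Let f_A and f_D be the unknown fractions; fractions sum to 1 so f_A + f_D = 0.516.
Mass balance: Σ fᵢ·δᵢ = δ_bulk ⇒ f_A·(-2.6) + f_D·(-41.3) = -25.8 − (-16.400) = -9.400
Substitute f_D = 0.516 − f_A:
f_A·(-2.6 − -41.3) = -9.400 − 0.516×(-41.3) = 11.911
f_A = 11.911 / 38.7 = 0.3078

0.308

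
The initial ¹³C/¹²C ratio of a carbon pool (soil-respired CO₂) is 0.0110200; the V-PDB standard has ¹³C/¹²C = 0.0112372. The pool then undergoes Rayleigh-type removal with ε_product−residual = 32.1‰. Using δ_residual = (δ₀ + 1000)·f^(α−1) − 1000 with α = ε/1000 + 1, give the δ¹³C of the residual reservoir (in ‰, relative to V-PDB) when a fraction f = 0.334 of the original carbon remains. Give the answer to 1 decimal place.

-53.2‰

δ₀ = (0.0110200/0.0112372 − 1)×1000 = (0.980671 − 1)×1000 = -19.329‰
α − 1 = ε/1000 = 0.0321
f^(α−1) = 0.334^(0.0321) = 0.965411
δ_res = (-19.329 + 1000) × 0.965411 − 1000 = 946.751 − 1000 = -53.25‰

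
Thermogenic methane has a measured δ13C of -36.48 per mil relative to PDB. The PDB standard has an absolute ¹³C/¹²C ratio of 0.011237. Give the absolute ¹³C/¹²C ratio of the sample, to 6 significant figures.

R_sample = R_standard × (δ13C/1000 + 1)
R_sample = 0.011237 × (-36.48/1000 + 1) = 0.011237 × 0.963520
R_sample = 0.0108271

0.0108271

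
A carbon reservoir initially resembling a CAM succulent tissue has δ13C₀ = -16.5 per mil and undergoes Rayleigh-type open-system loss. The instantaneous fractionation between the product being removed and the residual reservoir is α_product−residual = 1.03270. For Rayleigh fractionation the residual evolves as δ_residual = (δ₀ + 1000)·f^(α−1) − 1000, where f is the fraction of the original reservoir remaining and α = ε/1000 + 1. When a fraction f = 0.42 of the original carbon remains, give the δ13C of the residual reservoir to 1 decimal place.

-44.0 per mil

Rayleigh residual: δ_res = (δ₀ + 1000)·f^(α−1) − 1000
α − 1 = 0.03270
f^(α−1) = 0.42^(0.03270) = 0.972031
δ_res = (-16.5 + 1000) × 0.972031 − 1000 = 955.993 − 1000 = -44.01 per mil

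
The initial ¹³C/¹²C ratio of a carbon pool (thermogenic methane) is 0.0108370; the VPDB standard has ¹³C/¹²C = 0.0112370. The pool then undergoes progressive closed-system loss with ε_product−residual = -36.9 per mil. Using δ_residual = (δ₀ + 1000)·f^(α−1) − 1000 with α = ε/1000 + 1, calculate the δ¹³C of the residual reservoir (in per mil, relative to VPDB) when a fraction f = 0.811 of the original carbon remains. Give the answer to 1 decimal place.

-28.1 per mil

δ₀ = (0.0108370/0.0112370 − 1)×1000 = (0.964403 − 1)×1000 = -35.597 per mil
α − 1 = ε/1000 = -0.0369
f^(α−1) = 0.811^(-0.0369) = 1.007760
δ_res = (-35.597 + 1000) × 1.007760 − 1000 = 971.887 − 1000 = -28.11 per mil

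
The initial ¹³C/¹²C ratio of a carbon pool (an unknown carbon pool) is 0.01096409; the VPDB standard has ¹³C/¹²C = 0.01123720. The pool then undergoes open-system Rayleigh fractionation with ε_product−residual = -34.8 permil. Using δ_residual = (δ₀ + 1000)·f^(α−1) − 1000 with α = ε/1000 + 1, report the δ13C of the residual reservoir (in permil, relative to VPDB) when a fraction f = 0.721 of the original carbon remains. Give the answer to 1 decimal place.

-13.1 permil

δ₀ = (0.01096409/0.01123720 − 1)×1000 = (0.975696 − 1)×1000 = -24.304 permil
α − 1 = ε/1000 = -0.0348
f^(α−1) = 0.721^(-0.0348) = 1.011449
δ_res = (-24.304 + 1000) × 1.011449 − 1000 = 986.866 − 1000 = -13.13 permil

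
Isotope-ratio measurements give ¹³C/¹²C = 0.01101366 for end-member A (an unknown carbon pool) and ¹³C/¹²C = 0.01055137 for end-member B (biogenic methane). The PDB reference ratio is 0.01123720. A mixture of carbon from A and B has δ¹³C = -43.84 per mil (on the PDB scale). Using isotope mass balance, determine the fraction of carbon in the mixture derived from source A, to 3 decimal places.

δ_A = (0.01101366/0.01123720 − 1)×1000 = (0.980107 − 1)×1000 = -19.893 per mil
δ_B = (0.01055137/0.01123720 − 1)×1000 = (0.938968 − 1)×1000 = -61.032 per mil
f_A = (δ_mix − δ_B)/(δ_A − δ_B) = (-43.84 − (-61.032))/(-19.893 − (-61.032))
f_A = 17.192 / 41.139 = 0.4179

0.418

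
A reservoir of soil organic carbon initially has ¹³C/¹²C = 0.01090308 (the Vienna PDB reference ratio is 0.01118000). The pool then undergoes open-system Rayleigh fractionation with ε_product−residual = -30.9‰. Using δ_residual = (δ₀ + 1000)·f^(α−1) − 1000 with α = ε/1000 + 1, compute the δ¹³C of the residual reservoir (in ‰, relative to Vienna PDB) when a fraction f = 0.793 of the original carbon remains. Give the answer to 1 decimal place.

-17.8‰

δ₀ = (0.01090308/0.01118000 − 1)×1000 = (0.975231 − 1)×1000 = -24.769‰
α − 1 = ε/1000 = -0.0309
f^(α−1) = 0.793^(-0.0309) = 1.007192
δ_res = (-24.769 + 1000) × 1.007192 − 1000 = 982.245 − 1000 = -17.75‰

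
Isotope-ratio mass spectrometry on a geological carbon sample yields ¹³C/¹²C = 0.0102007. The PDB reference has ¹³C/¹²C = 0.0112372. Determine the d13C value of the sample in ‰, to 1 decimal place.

-92.2‰

d13C = (R_sample / R_standard − 1) × 1000
R_sample / R_standard = 0.0102007 / 0.0112372 = 0.907762
d13C = (0.907762 − 1) × 1000 = -92.24‰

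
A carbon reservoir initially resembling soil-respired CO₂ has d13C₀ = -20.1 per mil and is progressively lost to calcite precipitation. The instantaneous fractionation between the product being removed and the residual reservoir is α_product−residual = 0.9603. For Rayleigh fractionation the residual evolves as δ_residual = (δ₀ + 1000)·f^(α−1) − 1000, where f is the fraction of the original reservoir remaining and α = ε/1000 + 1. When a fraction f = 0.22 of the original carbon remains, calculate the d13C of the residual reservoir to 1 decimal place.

Rayleigh residual: δ_res = (δ₀ + 1000)·f^(α−1) − 1000
α − 1 = -0.03970
f^(α−1) = 0.22^(-0.03970) = 1.061954
δ_res = (-20.1 + 1000) × 1.061954 − 1000 = 1040.609 − 1000 = 40.61 per mil

40.6 per mil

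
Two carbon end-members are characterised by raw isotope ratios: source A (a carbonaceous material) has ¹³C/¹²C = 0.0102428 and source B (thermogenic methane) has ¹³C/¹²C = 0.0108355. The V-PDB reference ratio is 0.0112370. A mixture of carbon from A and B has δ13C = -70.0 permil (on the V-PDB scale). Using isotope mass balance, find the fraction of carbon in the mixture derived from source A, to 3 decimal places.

0.650

δ_A = (0.0102428/0.0112370 − 1)×1000 = (0.911524 − 1)×1000 = -88.476 permil
δ_B = (0.0108355/0.0112370 − 1)×1000 = (0.964270 − 1)×1000 = -35.730 permil
f_A = (δ_mix − δ_B)/(δ_A − δ_B) = (-70.0 − (-35.730))/(-88.476 − (-35.730))
f_A = -34.270 / -52.745 = 0.6497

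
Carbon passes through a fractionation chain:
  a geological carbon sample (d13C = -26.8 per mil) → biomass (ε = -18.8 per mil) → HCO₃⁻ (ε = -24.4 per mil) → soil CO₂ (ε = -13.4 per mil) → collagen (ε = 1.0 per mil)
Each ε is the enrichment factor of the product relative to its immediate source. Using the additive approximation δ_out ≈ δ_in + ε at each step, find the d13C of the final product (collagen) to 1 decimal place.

-82.4 per mil

step 1: δ ≈ -26.8 + (-18.8) = -45.6 per mil
step 2: δ ≈ -45.6 + (-24.4) = -70.0 per mil
step 3: δ ≈ -70.0 + (-13.4) = -83.4 per mil
step 4: δ ≈ -83.4 + (1.0) = -82.4 per mil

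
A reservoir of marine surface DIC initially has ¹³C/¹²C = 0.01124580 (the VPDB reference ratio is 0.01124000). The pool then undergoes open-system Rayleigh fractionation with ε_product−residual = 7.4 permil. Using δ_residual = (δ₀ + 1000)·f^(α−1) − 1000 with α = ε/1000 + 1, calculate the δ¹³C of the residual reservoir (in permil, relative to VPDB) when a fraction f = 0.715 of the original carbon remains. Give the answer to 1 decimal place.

δ₀ = (0.01124580/0.01124000 − 1)×1000 = (1.000516 − 1)×1000 = 0.516 permil
α − 1 = ε/1000 = 0.0074
f^(α−1) = 0.715^(0.0074) = 0.997521
δ_res = (0.516 + 1000) × 0.997521 − 1000 = 998.035 − 1000 = -1.96 permil

-2.0 permil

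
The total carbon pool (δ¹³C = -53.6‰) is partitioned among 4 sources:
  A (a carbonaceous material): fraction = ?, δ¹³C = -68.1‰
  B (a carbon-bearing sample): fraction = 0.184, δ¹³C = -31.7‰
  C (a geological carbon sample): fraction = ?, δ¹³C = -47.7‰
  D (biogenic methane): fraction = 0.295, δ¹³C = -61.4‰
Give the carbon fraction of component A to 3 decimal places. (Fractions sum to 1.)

0.235

Let f_A and f_C be the unknown fractions; fractions sum to 1 so f_A + f_C = 0.521.
Mass balance: Σ fᵢ·δᵢ = δ_bulk ⇒ f_A·(-68.1) + f_C·(-47.7) = -53.6 − (-23.946) = -29.654
Substitute f_C = 0.521 − f_A:
f_A·(-68.1 − -47.7) = -29.654 − 0.521×(-47.7) = -4.803
f_A = -4.803 / -20.4 = 0.2354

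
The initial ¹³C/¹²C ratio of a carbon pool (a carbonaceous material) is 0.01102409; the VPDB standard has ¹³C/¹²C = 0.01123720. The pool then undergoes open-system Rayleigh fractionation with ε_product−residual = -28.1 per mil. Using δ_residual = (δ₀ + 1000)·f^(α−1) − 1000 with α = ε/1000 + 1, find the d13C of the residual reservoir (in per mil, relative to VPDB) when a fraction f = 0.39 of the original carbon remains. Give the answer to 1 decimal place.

7.3 per mil

δ₀ = (0.01102409/0.01123720 − 1)×1000 = (0.981035 − 1)×1000 = -18.965 per mil
α − 1 = ε/1000 = -0.0281
f^(α−1) = 0.39^(-0.0281) = 1.026812
δ_res = (-18.965 + 1000) × 1.026812 − 1000 = 1007.339 − 1000 = 7.34 per mil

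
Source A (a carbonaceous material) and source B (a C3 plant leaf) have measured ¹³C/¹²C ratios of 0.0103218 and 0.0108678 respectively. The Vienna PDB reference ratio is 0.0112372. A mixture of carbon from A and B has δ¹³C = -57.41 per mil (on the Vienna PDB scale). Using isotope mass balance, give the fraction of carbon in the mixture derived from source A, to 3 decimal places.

0.505

δ_A = (0.0103218/0.0112372 − 1)×1000 = (0.918538 − 1)×1000 = -81.462 per mil
δ_B = (0.0108678/0.0112372 − 1)×1000 = (0.967127 − 1)×1000 = -32.873 per mil
f_A = (δ_mix − δ_B)/(δ_A − δ_B) = (-57.41 − (-32.873))/(-81.462 − (-32.873))
f_A = -24.537 / -48.589 = 0.5050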